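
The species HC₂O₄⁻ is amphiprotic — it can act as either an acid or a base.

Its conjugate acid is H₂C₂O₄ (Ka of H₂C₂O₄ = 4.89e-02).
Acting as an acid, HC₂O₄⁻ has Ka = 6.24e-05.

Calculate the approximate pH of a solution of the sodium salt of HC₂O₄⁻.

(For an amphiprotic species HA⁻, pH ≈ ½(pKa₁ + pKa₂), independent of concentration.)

pKa₁ = -log(4.89e-02) = 1.31; pKa₂ = -log(6.24e-05) = 4.20. For an amphiprotic species, pH ≈ ½(pKa₁ + pKa₂) = ½(1.31 + 4.20) = 2.76.

pH = 2.76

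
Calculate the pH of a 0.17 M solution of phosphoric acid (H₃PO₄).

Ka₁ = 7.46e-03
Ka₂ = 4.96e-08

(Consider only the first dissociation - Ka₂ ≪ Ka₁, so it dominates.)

First dissociation dominates. From Ka₁ = [H⁺][HA⁻]/[H₂A], x² + Ka₁·x − Ka₁·C = 0 with C = 0.17 M and Ka₁ = 7.46e-03. Solving: [H⁺] = (−Ka₁ + √(Ka₁² + 4·Ka₁·C)) / 2 = 3.2077e-02 M. pH = -log(3.2077e-02) = 1.49.

pH = 1.49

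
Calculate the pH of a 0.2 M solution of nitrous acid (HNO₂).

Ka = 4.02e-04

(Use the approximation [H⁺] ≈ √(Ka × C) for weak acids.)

[H⁺] = √(Ka × C) = √(4.02e-04 × 0.2) = 8.9666e-03. pH = -log(8.9666e-03)

pH = 2.05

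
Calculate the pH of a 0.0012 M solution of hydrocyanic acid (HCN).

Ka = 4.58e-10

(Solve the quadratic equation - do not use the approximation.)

x² + Ka×x - Ka×C = 0. Using quadratic formula: [H⁺] = 7.4112e-07

pH = 6.13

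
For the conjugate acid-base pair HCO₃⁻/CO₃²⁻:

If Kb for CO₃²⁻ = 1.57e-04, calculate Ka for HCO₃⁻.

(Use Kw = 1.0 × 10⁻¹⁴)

For a conjugate pair Ka × Kb = Kw, so Ka = Kw/Kb = 1.0 × 10⁻¹⁴ / 1.57e-04 = 6.37e-11.

K_a = 6.37e-11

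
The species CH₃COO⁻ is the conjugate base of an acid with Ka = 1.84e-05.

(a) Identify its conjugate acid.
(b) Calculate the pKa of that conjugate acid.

(a) The conjugate acid is formed by adding one H⁺ to CH₃COO⁻, giving CH₃COOH. (b) pKa = -log(Ka) = -log(1.84e-05) = 4.74.

Conjugate acid: CH₃COOH; pK_a = 4.74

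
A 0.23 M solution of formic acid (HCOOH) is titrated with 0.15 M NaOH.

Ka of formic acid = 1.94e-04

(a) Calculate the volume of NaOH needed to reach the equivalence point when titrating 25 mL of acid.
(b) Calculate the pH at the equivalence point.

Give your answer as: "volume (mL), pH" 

moles acid = 0.23 × 25/1000 = 0.00575 mol; V_base = moles/0.15 × 1000 = 38.3 mL. At equivalence only the conjugate base is present: [A⁻] = 0.00575/0.063 = 9.0789e-02 M. Kb = Kw/Ka = 5.15e-11; [OH⁻] = √(Kb × [A⁻]) = 2.1633e-06; pOH = 5.66; pH = 14 - pOH = 8.34.

V = 38.3 mL, pH = 8.34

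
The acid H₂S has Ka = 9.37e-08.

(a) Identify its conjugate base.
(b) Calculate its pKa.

(a) The conjugate base is formed by removing one H⁺ from H₂S, giving HS⁻. (b) pKa = -log(Ka) = -log(9.37e-08) = 7.03.

Conjugate base: HS⁻; pK_a = 7.03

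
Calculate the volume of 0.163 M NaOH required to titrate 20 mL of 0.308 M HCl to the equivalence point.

At equivalence: moles acid = moles base. moles HCl = 0.308 × 20/1000 = 0.00616 mol. V_base = moles / 0.163 × 1000 = 37.8 mL.

V_{base} = 37.8 mL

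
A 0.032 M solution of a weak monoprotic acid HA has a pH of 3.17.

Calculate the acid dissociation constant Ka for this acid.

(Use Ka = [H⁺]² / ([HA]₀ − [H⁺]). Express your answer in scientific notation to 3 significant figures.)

[H⁺] = 10^(−pH) = 10^(−3.17) = 6.761e-04 M. For HA ⇌ H⁺ + A⁻, Ka = [H⁺][A⁻]/[HA] = [H⁺]² / ([HA]₀ − [H⁺]) = (6.761e-04)² / (0.032 − 6.761e-04) = 1.46e-05.

K_a = 1.46e-05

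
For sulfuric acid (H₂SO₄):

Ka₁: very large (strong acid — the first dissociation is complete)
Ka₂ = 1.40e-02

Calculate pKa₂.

pKa₂ = -log(Ka₂) = -log(1.40e-02) = 1.85.

pK_{a2} = 1.85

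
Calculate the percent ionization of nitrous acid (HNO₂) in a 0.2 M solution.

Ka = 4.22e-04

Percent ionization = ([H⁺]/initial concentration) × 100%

Using Ka equilibrium: x² + Ka×x - Ka×C = 0. Solving: [H⁺] = 8.9784e-03. Percent = (8.9784e-03/0.2) × 100

Percent ionization = 4.49%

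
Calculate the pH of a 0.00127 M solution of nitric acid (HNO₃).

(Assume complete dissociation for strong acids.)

[H⁺] = 0.00127 M for strong acid. pH = -log[H⁺] = -log(0.00127)

pH = 2.90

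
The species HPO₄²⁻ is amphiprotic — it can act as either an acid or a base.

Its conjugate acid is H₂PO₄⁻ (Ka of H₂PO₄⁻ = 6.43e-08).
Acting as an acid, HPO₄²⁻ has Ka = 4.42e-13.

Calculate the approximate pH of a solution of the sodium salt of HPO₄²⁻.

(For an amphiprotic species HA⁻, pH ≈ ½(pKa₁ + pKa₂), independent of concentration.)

pKa₁ = -log(6.43e-08) = 7.19; pKa₂ = -log(4.42e-13) = 12.35. For an amphiprotic species, pH ≈ ½(pKa₁ + pKa₂) = ½(7.19 + 12.35) = 9.77.

pH = 9.77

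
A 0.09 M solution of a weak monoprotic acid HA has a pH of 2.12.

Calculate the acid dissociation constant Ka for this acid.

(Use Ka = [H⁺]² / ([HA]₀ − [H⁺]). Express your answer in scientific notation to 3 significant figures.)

[H⁺] = 10^(−pH) = 10^(−2.12) = 7.586e-03 M. For HA ⇌ H⁺ + A⁻, Ka = [H⁺][A⁻]/[HA] = [H⁺]² / ([HA]₀ − [H⁺]) = (7.586e-03)² / (0.09 − 7.586e-03) = 6.98e-04.

K_a = 6.98e-04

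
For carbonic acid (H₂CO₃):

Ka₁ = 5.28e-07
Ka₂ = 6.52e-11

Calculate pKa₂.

pKa₂ = -log(Ka₂) = -log(6.52e-11) = 10.19.

pK_{a2} = 10.19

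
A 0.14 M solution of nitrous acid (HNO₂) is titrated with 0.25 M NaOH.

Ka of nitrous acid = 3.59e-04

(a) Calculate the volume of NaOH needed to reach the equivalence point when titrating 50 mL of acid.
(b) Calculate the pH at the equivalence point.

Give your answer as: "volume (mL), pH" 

moles acid = 0.14 × 50/1000 = 0.007 mol; V_base = moles/0.25 × 1000 = 28.0 mL. At equivalence only the conjugate base is present: [A⁻] = 0.007/0.078 = 8.9744e-02 M. Kb = Kw/Ka = 2.79e-11; [OH⁻] = √(Kb × [A⁻]) = 1.5811e-06; pOH = 5.80; pH = 14 - pOH = 8.20.

V = 28.0 mL, pH = 8.20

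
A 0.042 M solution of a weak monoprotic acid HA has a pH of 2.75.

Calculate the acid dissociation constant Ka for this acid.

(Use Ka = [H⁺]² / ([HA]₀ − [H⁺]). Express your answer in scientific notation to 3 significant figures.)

[H⁺] = 10^(−pH) = 10^(−2.75) = 1.778e-03 M. For HA ⇌ H⁺ + A⁻, Ka = [H⁺][A⁻]/[HA] = [H⁺]² / ([HA]₀ − [H⁺]) = (1.778e-03)² / (0.042 − 1.778e-03) = 7.86e-05.

K_a = 7.86e-05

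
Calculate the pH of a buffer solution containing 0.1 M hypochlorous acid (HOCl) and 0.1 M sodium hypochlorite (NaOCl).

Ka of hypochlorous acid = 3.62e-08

pKa = -log(3.62e-08) = 7.44. pH = pKa + log([A⁻]/[HA]) = 7.44 + log(0.1/0.1)

pH = 7.44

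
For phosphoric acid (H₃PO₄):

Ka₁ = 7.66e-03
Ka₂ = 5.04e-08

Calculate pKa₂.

pKa₂ = -log(Ka₂) = -log(5.04e-08) = 7.30.

pK_{a2} = 7.30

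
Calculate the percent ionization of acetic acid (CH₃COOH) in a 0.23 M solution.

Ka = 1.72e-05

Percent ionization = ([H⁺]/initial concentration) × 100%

Using Ka equilibrium: x² + Ka×x - Ka×C = 0. Solving: [H⁺] = 1.9804e-03. Percent = (1.9804e-03/0.23) × 100

Percent ionization = 0.861%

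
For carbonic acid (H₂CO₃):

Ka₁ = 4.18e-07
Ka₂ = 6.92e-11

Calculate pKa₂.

pKa₂ = -log(Ka₂) = -log(6.92e-11) = 10.16.

pK_{a2} = 10.16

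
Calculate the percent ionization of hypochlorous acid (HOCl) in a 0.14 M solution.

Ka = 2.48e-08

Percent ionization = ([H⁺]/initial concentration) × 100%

Using Ka equilibrium: x² + Ka×x - Ka×C = 0. Solving: [H⁺] = 5.8911e-05. Percent = (5.8911e-05/0.14) × 100

Percent ionization = 0.0421%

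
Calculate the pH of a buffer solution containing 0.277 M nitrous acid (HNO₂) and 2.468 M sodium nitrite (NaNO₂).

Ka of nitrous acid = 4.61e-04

pKa = -log(4.61e-04) = 3.34. pH = pKa + log([A⁻]/[HA]) = 3.34 + log(2.468/0.277)

pH = 4.29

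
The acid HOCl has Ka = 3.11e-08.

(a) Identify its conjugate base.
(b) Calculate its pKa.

(a) The conjugate base is formed by removing one H⁺ from HOCl, giving OCl⁻. (b) pKa = -log(Ka) = -log(3.11e-08) = 7.51.

Conjugate base: OCl⁻; pK_a = 7.51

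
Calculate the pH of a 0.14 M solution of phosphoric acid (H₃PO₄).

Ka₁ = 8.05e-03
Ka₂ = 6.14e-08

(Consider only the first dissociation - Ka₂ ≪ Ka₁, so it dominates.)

First dissociation dominates. From Ka₁ = [H⁺][HA⁻]/[H₂A], x² + Ka₁·x − Ka₁·C = 0 with C = 0.14 M and Ka₁ = 8.05e-03. Solving: [H⁺] = (−Ka₁ + √(Ka₁² + 4·Ka₁·C)) / 2 = 2.9786e-02 M. pH = -log(2.9786e-02) = 1.53.

pH = 1.53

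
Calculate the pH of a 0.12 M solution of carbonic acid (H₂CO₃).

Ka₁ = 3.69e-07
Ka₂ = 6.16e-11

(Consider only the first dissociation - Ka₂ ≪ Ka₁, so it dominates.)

First dissociation dominates. From Ka₁ = [H⁺][HA⁻]/[H₂A], x² + Ka₁·x − Ka₁·C = 0 with C = 0.12 M and Ka₁ = 3.69e-07. Solving: [H⁺] = (−Ka₁ + √(Ka₁² + 4·Ka₁·C)) / 2 = 2.1024e-04 M. pH = -log(2.1024e-04) = 3.68.

pH = 3.68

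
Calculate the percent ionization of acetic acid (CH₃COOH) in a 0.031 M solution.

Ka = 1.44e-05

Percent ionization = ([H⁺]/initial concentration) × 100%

Using Ka equilibrium: x² + Ka×x - Ka×C = 0. Solving: [H⁺] = 6.6097e-04. Percent = (6.6097e-04/0.031) × 100

Percent ionization = 2.13%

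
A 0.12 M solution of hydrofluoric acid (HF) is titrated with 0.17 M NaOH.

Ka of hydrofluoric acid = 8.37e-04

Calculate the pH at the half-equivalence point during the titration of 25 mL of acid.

At half-equivalence [HA] = [A⁻], so Henderson-Hasselbalch gives pH = pKa = -log(8.37e-04) = 3.08.

pH = pKa = 3.08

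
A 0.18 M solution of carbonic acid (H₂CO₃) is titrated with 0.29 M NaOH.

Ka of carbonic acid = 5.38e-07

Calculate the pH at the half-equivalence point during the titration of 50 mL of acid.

At half-equivalence [HA] = [A⁻], so Henderson-Hasselbalch gives pH = pKa = -log(5.38e-07) = 6.27.

pH = pKa = 6.27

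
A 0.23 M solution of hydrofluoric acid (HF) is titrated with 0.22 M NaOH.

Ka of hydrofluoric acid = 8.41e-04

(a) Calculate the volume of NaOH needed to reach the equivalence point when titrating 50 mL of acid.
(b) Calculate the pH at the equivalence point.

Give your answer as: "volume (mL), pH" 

moles acid = 0.23 × 50/1000 = 0.0115 mol; V_base = moles/0.22 × 1000 = 52.3 mL. At equivalence only the conjugate base is present: [A⁻] = 0.0115/0.102 = 1.1244e-01 M. Kb = Kw/Ka = 1.19e-11; [OH⁻] = √(Kb × [A⁻]) = 1.1563e-06; pOH = 5.94; pH = 14 - pOH = 8.06.

V = 52.3 mL, pH = 8.06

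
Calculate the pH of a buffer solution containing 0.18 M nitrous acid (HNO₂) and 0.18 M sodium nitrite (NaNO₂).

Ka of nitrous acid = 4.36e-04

pKa = -log(4.36e-04) = 3.36. pH = pKa + log([A⁻]/[HA]) = 3.36 + log(0.18/0.18)

pH = 3.36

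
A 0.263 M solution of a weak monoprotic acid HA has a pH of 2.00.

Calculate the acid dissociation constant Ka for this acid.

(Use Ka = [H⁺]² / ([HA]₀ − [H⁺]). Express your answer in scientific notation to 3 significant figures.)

[H⁺] = 10^(−pH) = 10^(−2.00) = 1.000e-02 M. For HA ⇌ H⁺ + A⁻, Ka = [H⁺][A⁻]/[HA] = [H⁺]² / ([HA]₀ − [H⁺]) = (1.000e-02)² / (0.263 − 1.000e-02) = 3.95e-04.

K_a = 3.95e-04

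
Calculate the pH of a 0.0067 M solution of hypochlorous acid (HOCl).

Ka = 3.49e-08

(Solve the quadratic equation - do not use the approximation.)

x² + Ka×x - Ka×C = 0. Using quadratic formula: [H⁺] = 1.5274e-05

pH = 4.82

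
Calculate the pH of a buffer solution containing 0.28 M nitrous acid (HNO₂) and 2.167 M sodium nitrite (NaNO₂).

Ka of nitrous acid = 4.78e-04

pKa = -log(4.78e-04) = 3.32. pH = pKa + log([A⁻]/[HA]) = 3.32 + log(2.167/0.28)

pH = 4.21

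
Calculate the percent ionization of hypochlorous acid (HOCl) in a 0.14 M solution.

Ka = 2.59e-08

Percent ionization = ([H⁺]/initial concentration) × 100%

Using Ka equilibrium: x² + Ka×x - Ka×C = 0. Solving: [H⁺] = 6.0203e-05. Percent = (6.0203e-05/0.14) × 100

Percent ionization = 0.043%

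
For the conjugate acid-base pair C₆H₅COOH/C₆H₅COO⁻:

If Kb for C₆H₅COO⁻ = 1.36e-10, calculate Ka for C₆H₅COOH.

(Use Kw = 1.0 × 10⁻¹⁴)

For a conjugate pair Ka × Kb = Kw, so Ka = Kw/Kb = 1.0 × 10⁻¹⁴ / 1.36e-10 = 7.35e-05.

K_a = 7.35e-05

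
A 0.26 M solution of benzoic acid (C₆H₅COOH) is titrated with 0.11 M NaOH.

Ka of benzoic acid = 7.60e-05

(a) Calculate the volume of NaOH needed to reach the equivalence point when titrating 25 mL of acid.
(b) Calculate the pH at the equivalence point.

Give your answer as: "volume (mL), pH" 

moles acid = 0.26 × 25/1000 = 0.0065 mol; V_base = moles/0.11 × 1000 = 59.1 mL. At equivalence only the conjugate base is present: [A⁻] = 0.0065/0.084 = 7.7297e-02 M. Kb = Kw/Ka = 1.32e-10; [OH⁻] = √(Kb × [A⁻]) = 3.1892e-06; pOH = 5.50; pH = 14 - pOH = 8.50.

V = 59.1 mL, pH = 8.50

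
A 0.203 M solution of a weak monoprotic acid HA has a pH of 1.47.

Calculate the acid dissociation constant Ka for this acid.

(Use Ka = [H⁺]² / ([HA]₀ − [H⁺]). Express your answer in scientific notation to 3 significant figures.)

[H⁺] = 10^(−pH) = 10^(−1.47) = 3.388e-02 M. For HA ⇌ H⁺ + A⁻, Ka = [H⁺][A⁻]/[HA] = [H⁺]² / ([HA]₀ − [H⁺]) = (3.388e-02)² / (0.203 − 3.388e-02) = 6.79e-03.

K_a = 6.79e-03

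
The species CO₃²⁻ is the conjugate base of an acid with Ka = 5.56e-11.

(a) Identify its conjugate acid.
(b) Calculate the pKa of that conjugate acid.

(a) The conjugate acid is formed by adding one H⁺ to CO₃²⁻, giving HCO₃⁻. (b) pKa = -log(Ka) = -log(5.56e-11) = 10.25.

Conjugate acid: HCO₃⁻; pK_a = 10.25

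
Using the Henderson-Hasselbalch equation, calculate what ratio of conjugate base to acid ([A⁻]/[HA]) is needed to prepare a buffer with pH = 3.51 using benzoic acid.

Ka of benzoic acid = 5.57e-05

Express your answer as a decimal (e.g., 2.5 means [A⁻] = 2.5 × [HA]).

pKa = -log(5.57e-05) = 4.2541. pH = pKa + log([A⁻]/[HA]), so log([A⁻]/[HA]) = pH − pKa = 3.51 − 4.2541 = -0.7441. [A⁻]/[HA] = 10^(-0.7441) = 0.180

[A⁻]/[HA] = 0.180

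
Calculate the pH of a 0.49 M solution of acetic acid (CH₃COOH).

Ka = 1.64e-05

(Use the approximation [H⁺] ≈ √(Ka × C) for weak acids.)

[H⁺] = √(Ka × C) = √(1.64e-05 × 0.49) = 2.8348e-03. pH = -log(2.8348e-03)

pH = 2.55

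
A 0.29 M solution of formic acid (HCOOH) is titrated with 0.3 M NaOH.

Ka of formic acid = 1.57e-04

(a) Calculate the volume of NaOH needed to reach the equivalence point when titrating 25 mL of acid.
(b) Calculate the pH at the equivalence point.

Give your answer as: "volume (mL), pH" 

moles acid = 0.29 × 25/1000 = 0.00725 mol; V_base = moles/0.3 × 1000 = 24.2 mL. At equivalence only the conjugate base is present: [A⁻] = 0.00725/0.049 = 1.4746e-01 M. Kb = Kw/Ka = 6.37e-11; [OH⁻] = √(Kb × [A⁻]) = 3.0647e-06; pOH = 5.51; pH = 14 - pOH = 8.49.

V = 24.2 mL, pH = 8.49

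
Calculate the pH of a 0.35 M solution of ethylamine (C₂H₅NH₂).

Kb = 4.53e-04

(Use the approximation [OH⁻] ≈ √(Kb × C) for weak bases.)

[OH⁻] = √(Kb × C) = √(4.53e-04 × 0.35) = 1.2592e-02. pOH = 1.90, pH = 14 - pOH

pH = 12.10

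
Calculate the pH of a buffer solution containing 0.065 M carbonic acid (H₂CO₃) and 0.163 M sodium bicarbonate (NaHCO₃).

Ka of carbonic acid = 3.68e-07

pKa = -log(3.68e-07) = 6.43. pH = pKa + log([A⁻]/[HA]) = 6.43 + log(0.163/0.065)

pH = 6.83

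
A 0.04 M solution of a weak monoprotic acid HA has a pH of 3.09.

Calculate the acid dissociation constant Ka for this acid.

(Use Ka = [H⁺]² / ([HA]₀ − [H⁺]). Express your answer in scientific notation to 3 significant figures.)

[H⁺] = 10^(−pH) = 10^(−3.09) = 8.128e-04 M. For HA ⇌ H⁺ + A⁻, Ka = [H⁺][A⁻]/[HA] = [H⁺]² / ([HA]₀ − [H⁺]) = (8.128e-04)² / (0.04 − 8.128e-04) = 1.69e-05.

K_a = 1.69e-05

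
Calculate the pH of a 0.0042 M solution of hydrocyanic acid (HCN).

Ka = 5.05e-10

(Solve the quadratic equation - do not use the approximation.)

x² + Ka×x - Ka×C = 0. Using quadratic formula: [H⁺] = 1.4561e-06

pH = 5.84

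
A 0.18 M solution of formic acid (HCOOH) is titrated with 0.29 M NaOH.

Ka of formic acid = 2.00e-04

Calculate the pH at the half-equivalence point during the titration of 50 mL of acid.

At half-equivalence [HA] = [A⁻], so Henderson-Hasselbalch gives pH = pKa = -log(2.00e-04) = 3.70.

pH = pKa = 3.70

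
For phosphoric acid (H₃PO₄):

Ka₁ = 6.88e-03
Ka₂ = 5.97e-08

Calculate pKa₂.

pKa₂ = -log(Ka₂) = -log(5.97e-08) = 7.22.

pK_{a2} = 7.22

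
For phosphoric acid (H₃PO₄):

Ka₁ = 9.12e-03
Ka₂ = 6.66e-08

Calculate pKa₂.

pKa₂ = -log(Ka₂) = -log(6.66e-08) = 7.18.

pK_{a2} = 7.18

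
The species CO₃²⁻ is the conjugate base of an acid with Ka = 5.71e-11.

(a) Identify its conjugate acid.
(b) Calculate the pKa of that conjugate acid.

(a) The conjugate acid is formed by adding one H⁺ to CO₃²⁻, giving HCO₃⁻. (b) pKa = -log(Ka) = -log(5.71e-11) = 10.24.

Conjugate acid: HCO₃⁻; pK_a = 10.24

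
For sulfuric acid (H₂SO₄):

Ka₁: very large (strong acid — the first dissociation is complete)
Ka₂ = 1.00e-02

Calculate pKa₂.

pKa₂ = -log(Ka₂) = -log(1.00e-02) = 2.00.

pK_{a2} = 2.00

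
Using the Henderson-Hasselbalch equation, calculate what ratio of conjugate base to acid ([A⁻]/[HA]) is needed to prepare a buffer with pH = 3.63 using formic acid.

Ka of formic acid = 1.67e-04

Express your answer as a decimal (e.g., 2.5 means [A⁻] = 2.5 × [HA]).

pKa = -log(1.67e-04) = 3.7773. pH = pKa + log([A⁻]/[HA]), so log([A⁻]/[HA]) = pH − pKa = 3.63 − 3.7773 = -0.1473. [A⁻]/[HA] = 10^(-0.1473) = 0.712

[A⁻]/[HA] = 0.712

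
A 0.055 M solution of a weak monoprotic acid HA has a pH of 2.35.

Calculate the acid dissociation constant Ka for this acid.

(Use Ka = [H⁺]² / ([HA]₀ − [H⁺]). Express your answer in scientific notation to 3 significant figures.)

[H⁺] = 10^(−pH) = 10^(−2.35) = 4.467e-03 M. For HA ⇌ H⁺ + A⁻, Ka = [H⁺][A⁻]/[HA] = [H⁺]² / ([HA]₀ − [H⁺]) = (4.467e-03)² / (0.055 − 4.467e-03) = 3.95e-04.

K_a = 3.95e-04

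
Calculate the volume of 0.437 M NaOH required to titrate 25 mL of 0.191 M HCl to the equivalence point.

At equivalence: moles acid = moles base. moles HCl = 0.191 × 25/1000 = 0.004775 mol. V_base = moles / 0.437 × 1000 = 10.9 mL.

V_{base} = 10.9 mL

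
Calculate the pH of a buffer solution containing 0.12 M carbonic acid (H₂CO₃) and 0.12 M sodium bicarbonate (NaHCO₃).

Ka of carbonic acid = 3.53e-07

pKa = -log(3.53e-07) = 6.45. pH = pKa + log([A⁻]/[HA]) = 6.45 + log(0.12/0.12)

pH = 6.45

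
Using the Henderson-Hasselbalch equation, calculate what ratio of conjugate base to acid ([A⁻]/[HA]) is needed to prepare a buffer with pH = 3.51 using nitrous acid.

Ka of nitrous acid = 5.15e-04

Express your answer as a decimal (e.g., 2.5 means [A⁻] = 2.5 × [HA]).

pKa = -log(5.15e-04) = 3.2882. pH = pKa + log([A⁻]/[HA]), so log([A⁻]/[HA]) = pH − pKa = 3.51 − 3.2882 = 0.2218. [A⁻]/[HA] = 10^(0.2218) = 1.67

[A⁻]/[HA] = 1.67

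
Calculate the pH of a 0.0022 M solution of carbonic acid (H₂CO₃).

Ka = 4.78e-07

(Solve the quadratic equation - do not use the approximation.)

x² + Ka×x - Ka×C = 0. Using quadratic formula: [H⁺] = 3.2190e-05

pH = 4.49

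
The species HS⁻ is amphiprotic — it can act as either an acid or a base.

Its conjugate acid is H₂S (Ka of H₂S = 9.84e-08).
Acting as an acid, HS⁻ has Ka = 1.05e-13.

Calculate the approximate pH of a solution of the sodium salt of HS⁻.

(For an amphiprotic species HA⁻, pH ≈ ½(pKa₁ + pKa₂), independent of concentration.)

pKa₁ = -log(9.84e-08) = 7.01; pKa₂ = -log(1.05e-13) = 12.98. For an amphiprotic species, pH ≈ ½(pKa₁ + pKa₂) = ½(7.01 + 12.98) = 9.99.

pH = 9.99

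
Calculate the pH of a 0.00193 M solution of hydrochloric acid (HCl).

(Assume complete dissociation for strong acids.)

[H⁺] = 0.00193 M for strong acid. pH = -log[H⁺] = -log(0.00193)

pH = 2.71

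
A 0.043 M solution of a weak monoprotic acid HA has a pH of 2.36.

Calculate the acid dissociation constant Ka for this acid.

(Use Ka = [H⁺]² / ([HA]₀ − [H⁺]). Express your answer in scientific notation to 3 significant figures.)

[H⁺] = 10^(−pH) = 10^(−2.36) = 4.365e-03 M. For HA ⇌ H⁺ + A⁻, Ka = [H⁺][A⁻]/[HA] = [H⁺]² / ([HA]₀ − [H⁺]) = (4.365e-03)² / (0.043 − 4.365e-03) = 4.93e-04.

K_a = 4.93e-04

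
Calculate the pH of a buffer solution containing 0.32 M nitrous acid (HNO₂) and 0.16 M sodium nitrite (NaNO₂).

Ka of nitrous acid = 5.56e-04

pKa = -log(5.56e-04) = 3.25. pH = pKa + log([A⁻]/[HA]) = 3.25 + log(0.16/0.32)

pH = 2.95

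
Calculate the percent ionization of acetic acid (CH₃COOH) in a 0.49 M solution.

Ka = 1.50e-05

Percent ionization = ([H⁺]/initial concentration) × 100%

Using Ka equilibrium: x² + Ka×x - Ka×C = 0. Solving: [H⁺] = 2.7036e-03. Percent = (2.7036e-03/0.49) × 100

Percent ionization = 0.552%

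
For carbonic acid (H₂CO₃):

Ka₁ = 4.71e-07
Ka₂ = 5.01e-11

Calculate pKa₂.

pKa₂ = -log(Ka₂) = -log(5.01e-11) = 10.30.

pK_{a2} = 10.30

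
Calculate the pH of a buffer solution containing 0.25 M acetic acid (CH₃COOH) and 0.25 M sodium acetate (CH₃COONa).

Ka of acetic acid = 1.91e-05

pKa = -log(1.91e-05) = 4.72. pH = pKa + log([A⁻]/[HA]) = 4.72 + log(0.25/0.25)

pH = 4.72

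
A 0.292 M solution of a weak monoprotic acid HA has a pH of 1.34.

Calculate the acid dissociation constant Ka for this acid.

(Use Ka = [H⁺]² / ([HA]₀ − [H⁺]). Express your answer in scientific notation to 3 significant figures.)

[H⁺] = 10^(−pH) = 10^(−1.34) = 4.571e-02 M. For HA ⇌ H⁺ + A⁻, Ka = [H⁺][A⁻]/[HA] = [H⁺]² / ([HA]₀ − [H⁺]) = (4.571e-02)² / (0.292 − 4.571e-02) = 8.48e-03.

K_a = 8.48e-03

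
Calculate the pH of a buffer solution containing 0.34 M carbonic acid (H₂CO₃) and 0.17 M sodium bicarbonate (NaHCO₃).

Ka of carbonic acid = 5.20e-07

pKa = -log(5.20e-07) = 6.28. pH = pKa + log([A⁻]/[HA]) = 6.28 + log(0.17/0.34)

pH = 5.98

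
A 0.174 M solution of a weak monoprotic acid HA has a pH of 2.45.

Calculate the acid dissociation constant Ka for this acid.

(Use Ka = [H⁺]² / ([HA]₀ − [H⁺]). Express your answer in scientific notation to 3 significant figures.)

[H⁺] = 10^(−pH) = 10^(−2.45) = 3.548e-03 M. For HA ⇌ H⁺ + A⁻, Ka = [H⁺][A⁻]/[HA] = [H⁺]² / ([HA]₀ − [H⁺]) = (3.548e-03)² / (0.174 − 3.548e-03) = 7.39e-05.

K_a = 7.39e-05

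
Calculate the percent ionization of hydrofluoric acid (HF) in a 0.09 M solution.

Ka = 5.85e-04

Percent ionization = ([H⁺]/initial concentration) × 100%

Using Ka equilibrium: x² + Ka×x - Ka×C = 0. Solving: [H⁺] = 6.9694e-03. Percent = (6.9694e-03/0.09) × 100

Percent ionization = 7.74%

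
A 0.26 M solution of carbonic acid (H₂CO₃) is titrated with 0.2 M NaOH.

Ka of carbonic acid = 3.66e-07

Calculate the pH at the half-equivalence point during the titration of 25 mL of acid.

At half-equivalence [HA] = [A⁻], so Henderson-Hasselbalch gives pH = pKa = -log(3.66e-07) = 6.44.

pH = pKa = 6.44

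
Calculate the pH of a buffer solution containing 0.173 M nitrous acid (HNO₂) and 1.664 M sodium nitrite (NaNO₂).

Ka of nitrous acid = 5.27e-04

pKa = -log(5.27e-04) = 3.28. pH = pKa + log([A⁻]/[HA]) = 3.28 + log(1.664/0.173)

pH = 4.26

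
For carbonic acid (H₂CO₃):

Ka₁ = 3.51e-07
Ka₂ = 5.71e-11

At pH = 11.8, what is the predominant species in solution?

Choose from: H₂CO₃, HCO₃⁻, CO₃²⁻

pKa₁ = 6.45, pKa₂ = 10.24. For a polyprotic acid the predominant species crosses at each pKa: below pKa_n the protonated form dominates, above it the deprotonated form does. At pH = 11.8, the predominant species is CO₃²⁻.

CO₃²⁻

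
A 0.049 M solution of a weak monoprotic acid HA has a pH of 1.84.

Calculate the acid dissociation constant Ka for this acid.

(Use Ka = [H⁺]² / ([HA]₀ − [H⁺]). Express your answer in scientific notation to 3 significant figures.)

[H⁺] = 10^(−pH) = 10^(−1.84) = 1.445e-02 M. For HA ⇌ H⁺ + A⁻, Ka = [H⁺][A⁻]/[HA] = [H⁺]² / ([HA]₀ − [H⁺]) = (1.445e-02)² / (0.049 − 1.445e-02) = 6.05e-03.

K_a = 6.05e-03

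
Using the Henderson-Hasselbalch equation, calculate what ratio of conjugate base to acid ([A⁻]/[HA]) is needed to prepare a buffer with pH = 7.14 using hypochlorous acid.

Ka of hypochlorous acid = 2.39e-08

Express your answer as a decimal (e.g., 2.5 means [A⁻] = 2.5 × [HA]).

pKa = -log(2.39e-08) = 7.6216. pH = pKa + log([A⁻]/[HA]), so log([A⁻]/[HA]) = pH − pKa = 7.14 − 7.6216 = -0.4816. [A⁻]/[HA] = 10^(-0.4816) = 0.330

[A⁻]/[HA] = 0.330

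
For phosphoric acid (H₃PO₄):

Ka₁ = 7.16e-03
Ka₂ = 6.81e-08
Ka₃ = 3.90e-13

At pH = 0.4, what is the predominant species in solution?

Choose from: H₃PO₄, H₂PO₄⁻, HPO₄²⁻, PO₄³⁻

pKa₁ = 2.15, pKa₂ = 7.17, pKa₃ = 12.41. For a polyprotic acid the predominant species crosses at each pKa: below pKa_n the protonated form dominates, above it the deprotonated form does. At pH = 0.4, the predominant species is H₃PO₄.

H₃PO₄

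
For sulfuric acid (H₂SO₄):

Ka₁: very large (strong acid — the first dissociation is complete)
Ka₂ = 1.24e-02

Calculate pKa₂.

pKa₂ = -log(Ka₂) = -log(1.24e-02) = 1.91.

pK_{a2} = 1.91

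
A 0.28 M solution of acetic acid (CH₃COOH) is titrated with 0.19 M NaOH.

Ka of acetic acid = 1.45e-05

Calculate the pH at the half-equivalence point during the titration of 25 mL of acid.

At half-equivalence [HA] = [A⁻], so Henderson-Hasselbalch gives pH = pKa = -log(1.45e-05) = 4.84.

pH = pKa = 4.84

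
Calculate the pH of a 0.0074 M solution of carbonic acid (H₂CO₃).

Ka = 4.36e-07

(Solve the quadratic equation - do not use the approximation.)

x² + Ka×x - Ka×C = 0. Using quadratic formula: [H⁺] = 5.6584e-05

pH = 4.25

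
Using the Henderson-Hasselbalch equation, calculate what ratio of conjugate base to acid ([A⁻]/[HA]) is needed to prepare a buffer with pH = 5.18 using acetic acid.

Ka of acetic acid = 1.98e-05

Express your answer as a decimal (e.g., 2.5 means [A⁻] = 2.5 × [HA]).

pKa = -log(1.98e-05) = 4.7033. pH = pKa + log([A⁻]/[HA]), so log([A⁻]/[HA]) = pH − pKa = 5.18 − 4.7033 = 0.4767. [A⁻]/[HA] = 10^(0.4767) = 3.00

[A⁻]/[HA] = 3.00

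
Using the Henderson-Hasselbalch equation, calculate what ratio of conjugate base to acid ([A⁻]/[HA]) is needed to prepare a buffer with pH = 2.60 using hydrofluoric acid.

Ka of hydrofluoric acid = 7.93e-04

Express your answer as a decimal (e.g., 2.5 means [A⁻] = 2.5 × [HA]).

pKa = -log(7.93e-04) = 3.1007. pH = pKa + log([A⁻]/[HA]), so log([A⁻]/[HA]) = pH − pKa = 2.60 − 3.1007 = -0.5007. [A⁻]/[HA] = 10^(-0.5007) = 0.316

[A⁻]/[HA] = 0.316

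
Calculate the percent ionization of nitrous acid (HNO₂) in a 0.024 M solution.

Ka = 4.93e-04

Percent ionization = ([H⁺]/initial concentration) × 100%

Using Ka equilibrium: x² + Ka×x - Ka×C = 0. Solving: [H⁺] = 3.2021e-03. Percent = (3.2021e-03/0.024) × 100

Percent ionization = 13.3%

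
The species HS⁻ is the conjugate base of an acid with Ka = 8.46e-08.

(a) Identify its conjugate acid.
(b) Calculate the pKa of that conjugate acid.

(a) The conjugate acid is formed by adding one H⁺ to HS⁻, giving H₂S. (b) pKa = -log(Ka) = -log(8.46e-08) = 7.07.

Conjugate acid: H₂S; pK_a = 7.07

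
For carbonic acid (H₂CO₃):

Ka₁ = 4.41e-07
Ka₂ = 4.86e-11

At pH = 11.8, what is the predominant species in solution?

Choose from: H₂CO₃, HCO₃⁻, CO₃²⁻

pKa₁ = 6.36, pKa₂ = 10.31. For a polyprotic acid the predominant species crosses at each pKa: below pKa_n the protonated form dominates, above it the deprotonated form does. At pH = 11.8, the predominant species is CO₃²⁻.

CO₃²⁻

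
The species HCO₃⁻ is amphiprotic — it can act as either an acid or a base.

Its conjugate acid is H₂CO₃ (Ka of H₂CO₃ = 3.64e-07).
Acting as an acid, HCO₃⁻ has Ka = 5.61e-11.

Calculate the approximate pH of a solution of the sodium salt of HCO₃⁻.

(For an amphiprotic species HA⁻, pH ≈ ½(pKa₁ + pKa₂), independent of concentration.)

pKa₁ = -log(3.64e-07) = 6.44; pKa₂ = -log(5.61e-11) = 10.25. For an amphiprotic species, pH ≈ ½(pKa₁ + pKa₂) = ½(6.44 + 10.25) = 8.34.

pH = 8.34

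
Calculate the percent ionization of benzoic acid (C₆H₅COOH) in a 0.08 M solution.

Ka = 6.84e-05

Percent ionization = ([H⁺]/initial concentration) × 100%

Using Ka equilibrium: x² + Ka×x - Ka×C = 0. Solving: [H⁺] = 2.3053e-03. Percent = (2.3053e-03/0.08) × 100

Percent ionization = 2.88%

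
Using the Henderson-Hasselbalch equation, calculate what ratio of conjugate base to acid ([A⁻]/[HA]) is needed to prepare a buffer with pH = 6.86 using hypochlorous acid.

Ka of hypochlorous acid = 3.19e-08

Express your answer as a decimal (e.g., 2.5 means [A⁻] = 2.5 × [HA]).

pKa = -log(3.19e-08) = 7.4962. pH = pKa + log([A⁻]/[HA]), so log([A⁻]/[HA]) = pH − pKa = 6.86 − 7.4962 = -0.6362. [A⁻]/[HA] = 10^(-0.6362) = 0.231

[A⁻]/[HA] = 0.231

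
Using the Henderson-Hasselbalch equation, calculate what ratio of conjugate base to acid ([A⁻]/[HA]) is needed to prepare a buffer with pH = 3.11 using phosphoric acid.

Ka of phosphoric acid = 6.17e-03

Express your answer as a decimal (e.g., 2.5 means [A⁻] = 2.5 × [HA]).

pKa = -log(6.17e-03) = 2.2097. pH = pKa + log([A⁻]/[HA]), so log([A⁻]/[HA]) = pH − pKa = 3.11 − 2.2097 = 0.9003. [A⁻]/[HA] = 10^(0.9003) = 7.95

[A⁻]/[HA] = 7.95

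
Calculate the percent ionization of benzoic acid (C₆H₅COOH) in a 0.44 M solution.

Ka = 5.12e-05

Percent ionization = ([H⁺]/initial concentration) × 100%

Using Ka equilibrium: x² + Ka×x - Ka×C = 0. Solving: [H⁺] = 4.7208e-03. Percent = (4.7208e-03/0.44) × 100

Percent ionization = 1.07%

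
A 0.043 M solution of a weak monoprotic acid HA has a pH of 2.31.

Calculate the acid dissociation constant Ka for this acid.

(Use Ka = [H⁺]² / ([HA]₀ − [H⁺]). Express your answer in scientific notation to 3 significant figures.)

[H⁺] = 10^(−pH) = 10^(−2.31) = 4.898e-03 M. For HA ⇌ H⁺ + A⁻, Ka = [H⁺][A⁻]/[HA] = [H⁺]² / ([HA]₀ − [H⁺]) = (4.898e-03)² / (0.043 − 4.898e-03) = 6.30e-04.

K_a = 6.30e-04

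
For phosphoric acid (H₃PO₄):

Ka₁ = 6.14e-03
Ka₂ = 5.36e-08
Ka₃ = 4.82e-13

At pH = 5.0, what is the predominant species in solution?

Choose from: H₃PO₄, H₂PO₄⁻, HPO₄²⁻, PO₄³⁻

pKa₁ = 2.21, pKa₂ = 7.27, pKa₃ = 12.32. For a polyprotic acid the predominant species crosses at each pKa: below pKa_n the protonated form dominates, above it the deprotonated form does. At pH = 5.0, the predominant species is H₂PO₄⁻.

H₂PO₄⁻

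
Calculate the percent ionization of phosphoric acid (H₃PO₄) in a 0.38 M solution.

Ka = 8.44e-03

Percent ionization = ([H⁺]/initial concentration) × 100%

Using Ka equilibrium: x² + Ka×x - Ka×C = 0. Solving: [H⁺] = 5.2569e-02. Percent = (5.2569e-02/0.38) × 100

Percent ionization = 13.8%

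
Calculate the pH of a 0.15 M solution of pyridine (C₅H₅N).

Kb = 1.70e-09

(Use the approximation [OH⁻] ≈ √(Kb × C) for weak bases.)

[OH⁻] = √(Kb × C) = √(1.70e-09 × 0.15) = 1.5969e-05. pOH = 4.80, pH = 14 - pOH

pH = 9.20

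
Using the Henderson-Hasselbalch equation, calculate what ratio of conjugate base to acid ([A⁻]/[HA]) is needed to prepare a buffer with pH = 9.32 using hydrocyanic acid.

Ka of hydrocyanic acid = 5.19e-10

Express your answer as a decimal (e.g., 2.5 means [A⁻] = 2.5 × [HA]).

pKa = -log(5.19e-10) = 9.2848. pH = pKa + log([A⁻]/[HA]), so log([A⁻]/[HA]) = pH − pKa = 9.32 − 9.2848 = 0.0352. [A⁻]/[HA] = 10^(0.0352) = 1.08

[A⁻]/[HA] = 1.08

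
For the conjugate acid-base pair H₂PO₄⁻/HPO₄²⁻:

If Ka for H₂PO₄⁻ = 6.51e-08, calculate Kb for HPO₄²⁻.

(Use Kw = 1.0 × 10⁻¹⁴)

For a conjugate pair Ka × Kb = Kw, so Kb = Kw/Ka = 1.0 × 10⁻¹⁴ / 6.51e-08 = 1.54e-07.

K_b = 1.54e-07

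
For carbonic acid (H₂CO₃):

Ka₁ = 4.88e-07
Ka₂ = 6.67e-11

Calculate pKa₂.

pKa₂ = -log(Ka₂) = -log(6.67e-11) = 10.18.

pK_{a2} = 10.18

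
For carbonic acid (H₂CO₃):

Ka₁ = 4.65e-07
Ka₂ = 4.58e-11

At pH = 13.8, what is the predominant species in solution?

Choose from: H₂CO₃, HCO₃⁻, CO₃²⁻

pKa₁ = 6.33, pKa₂ = 10.34. For a polyprotic acid the predominant species crosses at each pKa: below pKa_n the protonated form dominates, above it the deprotonated form does. At pH = 13.8, the predominant species is CO₃²⁻.

CO₃²⁻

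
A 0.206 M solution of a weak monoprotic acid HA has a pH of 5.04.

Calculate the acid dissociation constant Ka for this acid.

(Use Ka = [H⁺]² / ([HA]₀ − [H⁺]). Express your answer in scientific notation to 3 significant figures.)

[H⁺] = 10^(−pH) = 10^(−5.04) = 9.120e-06 M. For HA ⇌ H⁺ + A⁻, Ka = [H⁺][A⁻]/[HA] = [H⁺]² / ([HA]₀ − [H⁺]) = (9.120e-06)² / (0.206 − 9.120e-06) = 4.04e-10.

K_a = 4.04e-10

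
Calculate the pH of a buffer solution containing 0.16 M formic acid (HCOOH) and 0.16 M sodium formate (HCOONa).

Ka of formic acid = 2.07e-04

pKa = -log(2.07e-04) = 3.68. pH = pKa + log([A⁻]/[HA]) = 3.68 + log(0.16/0.16)

pH = 3.68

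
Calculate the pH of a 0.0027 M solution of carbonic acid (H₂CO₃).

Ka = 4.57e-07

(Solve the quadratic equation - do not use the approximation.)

x² + Ka×x - Ka×C = 0. Using quadratic formula: [H⁺] = 3.4899e-05

pH = 4.46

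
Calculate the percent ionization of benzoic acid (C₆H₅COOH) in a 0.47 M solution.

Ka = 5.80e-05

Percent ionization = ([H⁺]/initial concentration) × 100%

Using Ka equilibrium: x² + Ka×x - Ka×C = 0. Solving: [H⁺] = 5.1922e-03. Percent = (5.1922e-03/0.47) × 100

Percent ionization = 1.1%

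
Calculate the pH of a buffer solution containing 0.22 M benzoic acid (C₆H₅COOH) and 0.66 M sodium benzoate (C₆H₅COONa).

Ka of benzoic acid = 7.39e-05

pKa = -log(7.39e-05) = 4.13. pH = pKa + log([A⁻]/[HA]) = 4.13 + log(0.66/0.22)

pH = 4.61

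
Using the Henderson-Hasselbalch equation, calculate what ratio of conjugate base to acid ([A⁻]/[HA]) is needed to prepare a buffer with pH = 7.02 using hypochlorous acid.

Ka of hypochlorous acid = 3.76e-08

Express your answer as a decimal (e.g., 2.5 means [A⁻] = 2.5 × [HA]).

pKa = -log(3.76e-08) = 7.4248. pH = pKa + log([A⁻]/[HA]), so log([A⁻]/[HA]) = pH − pKa = 7.02 − 7.4248 = -0.4048. [A⁻]/[HA] = 10^(-0.4048) = 0.394

[A⁻]/[HA] = 0.394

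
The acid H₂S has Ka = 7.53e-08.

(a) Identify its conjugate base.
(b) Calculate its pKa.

(a) The conjugate base is formed by removing one H⁺ from H₂S, giving HS⁻. (b) pKa = -log(Ka) = -log(7.53e-08) = 7.12.

Conjugate base: HS⁻; pK_a = 7.12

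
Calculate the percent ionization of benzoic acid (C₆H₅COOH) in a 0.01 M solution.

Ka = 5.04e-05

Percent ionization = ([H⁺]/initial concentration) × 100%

Using Ka equilibrium: x² + Ka×x - Ka×C = 0. Solving: [H⁺] = 6.8518e-04. Percent = (6.8518e-04/0.01) × 100

Percent ionization = 6.85%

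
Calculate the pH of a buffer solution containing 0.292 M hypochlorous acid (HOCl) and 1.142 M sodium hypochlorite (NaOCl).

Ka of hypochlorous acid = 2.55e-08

pKa = -log(2.55e-08) = 7.59. pH = pKa + log([A⁻]/[HA]) = 7.59 + log(1.142/0.292)

pH = 8.19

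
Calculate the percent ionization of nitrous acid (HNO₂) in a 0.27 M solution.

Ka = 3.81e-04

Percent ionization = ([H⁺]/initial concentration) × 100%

Using Ka equilibrium: x² + Ka×x - Ka×C = 0. Solving: [H⁺] = 9.9538e-03. Percent = (9.9538e-03/0.27) × 100

Percent ionization = 3.69%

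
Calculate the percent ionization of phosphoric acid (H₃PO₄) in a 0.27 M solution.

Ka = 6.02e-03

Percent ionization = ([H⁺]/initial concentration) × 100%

Using Ka equilibrium: x² + Ka×x - Ka×C = 0. Solving: [H⁺] = 3.7418e-02. Percent = (3.7418e-02/0.27) × 100

Percent ionization = 13.9%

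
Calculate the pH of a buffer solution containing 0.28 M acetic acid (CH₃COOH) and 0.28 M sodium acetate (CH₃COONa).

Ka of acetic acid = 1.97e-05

pKa = -log(1.97e-05) = 4.71. pH = pKa + log([A⁻]/[HA]) = 4.71 + log(0.28/0.28)

pH = 4.71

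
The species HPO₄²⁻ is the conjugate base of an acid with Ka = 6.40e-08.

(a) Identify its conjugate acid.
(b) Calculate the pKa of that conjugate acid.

(a) The conjugate acid is formed by adding one H⁺ to HPO₄²⁻, giving H₂PO₄⁻. (b) pKa = -log(Ka) = -log(6.40e-08) = 7.19.

Conjugate acid: H₂PO₄⁻; pK_a = 7.19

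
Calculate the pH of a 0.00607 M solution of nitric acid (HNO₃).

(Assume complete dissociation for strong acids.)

[H⁺] = 0.00607 M for strong acid. pH = -log[H⁺] = -log(0.00607)

pH = 2.22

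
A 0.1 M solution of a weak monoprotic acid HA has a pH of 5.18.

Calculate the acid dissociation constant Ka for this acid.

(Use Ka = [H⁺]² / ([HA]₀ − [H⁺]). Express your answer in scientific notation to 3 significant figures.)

[H⁺] = 10^(−pH) = 10^(−5.18) = 6.607e-06 M. For HA ⇌ H⁺ + A⁻, Ka = [H⁺][A⁻]/[HA] = [H⁺]² / ([HA]₀ − [H⁺]) = (6.607e-06)² / (0.1 − 6.607e-06) = 4.37e-10.

K_a = 4.37e-10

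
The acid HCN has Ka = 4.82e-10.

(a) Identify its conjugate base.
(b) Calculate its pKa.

(a) The conjugate base is formed by removing one H⁺ from HCN, giving CN⁻. (b) pKa = -log(Ka) = -log(4.82e-10) = 9.32.

Conjugate base: CN⁻; pK_a = 9.32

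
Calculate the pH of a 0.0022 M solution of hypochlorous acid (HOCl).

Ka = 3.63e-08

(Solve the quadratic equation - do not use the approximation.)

x² + Ka×x - Ka×C = 0. Using quadratic formula: [H⁺] = 8.9183e-06

pH = 5.05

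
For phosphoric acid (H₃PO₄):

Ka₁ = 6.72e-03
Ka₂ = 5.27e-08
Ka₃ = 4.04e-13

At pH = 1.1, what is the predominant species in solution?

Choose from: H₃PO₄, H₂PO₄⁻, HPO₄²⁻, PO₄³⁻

pKa₁ = 2.17, pKa₂ = 7.28, pKa₃ = 12.39. For a polyprotic acid the predominant species crosses at each pKa: below pKa_n the protonated form dominates, above it the deprotonated form does. At pH = 1.1, the predominant species is H₃PO₄.

H₃PO₄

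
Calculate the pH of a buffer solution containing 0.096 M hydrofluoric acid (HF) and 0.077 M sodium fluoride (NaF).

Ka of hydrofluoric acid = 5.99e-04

pKa = -log(5.99e-04) = 3.22. pH = pKa + log([A⁻]/[HA]) = 3.22 + log(0.077/0.096)

pH = 3.13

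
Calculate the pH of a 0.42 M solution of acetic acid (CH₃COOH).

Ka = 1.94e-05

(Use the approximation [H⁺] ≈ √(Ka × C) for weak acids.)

[H⁺] = √(Ka × C) = √(1.94e-05 × 0.42) = 2.8545e-03. pH = -log(2.8545e-03)

pH = 2.54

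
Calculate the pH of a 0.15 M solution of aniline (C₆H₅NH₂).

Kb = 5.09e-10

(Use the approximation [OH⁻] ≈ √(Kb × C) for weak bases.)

[OH⁻] = √(Kb × C) = √(5.09e-10 × 0.15) = 8.7378e-06. pOH = 5.06, pH = 14 - pOH

pH = 8.94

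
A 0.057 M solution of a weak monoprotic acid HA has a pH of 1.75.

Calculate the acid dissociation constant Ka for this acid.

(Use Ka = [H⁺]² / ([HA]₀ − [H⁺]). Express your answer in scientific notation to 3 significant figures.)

[H⁺] = 10^(−pH) = 10^(−1.75) = 1.778e-02 M. For HA ⇌ H⁺ + A⁻, Ka = [H⁺][A⁻]/[HA] = [H⁺]² / ([HA]₀ − [H⁺]) = (1.778e-02)² / (0.057 − 1.778e-02) = 8.06e-03.

K_a = 8.06e-03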